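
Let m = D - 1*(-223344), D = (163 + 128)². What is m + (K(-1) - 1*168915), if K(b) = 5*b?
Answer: 139105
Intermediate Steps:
D = 84681 (D = 291² = 84681)
m = 308025 (m = 84681 - 1*(-223344) = 84681 + 223344 = 308025)
m + (K(-1) - 1*168915) = 308025 + (5*(-1) - 1*168915) = 308025 + (-5 - 168915) = 308025 - 168920 = 139105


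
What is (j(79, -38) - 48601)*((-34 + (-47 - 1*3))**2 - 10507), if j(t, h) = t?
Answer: 167449422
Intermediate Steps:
(j(79, -38) - 48601)*((-34 + (-47 - 1*3))**2 - 10507) = (79 - 48601)*((-34 + (-47 - 1*3))**2 - 10507) = -48522*((-34 + (-47 - 3))**2 - 10507) = -48522*((-34 - 50)**2 - 10507) = -48522*((-84)**2 - 10507) = -48522*(7056 - 10507) = -48522*(-3451) = 167449422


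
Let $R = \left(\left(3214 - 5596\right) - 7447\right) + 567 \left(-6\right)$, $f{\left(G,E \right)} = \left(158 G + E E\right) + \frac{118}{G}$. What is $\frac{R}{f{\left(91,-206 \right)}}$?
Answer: $- \frac{1204021}{5170192} \approx -0.23288$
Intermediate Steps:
$f{\left(G,E \right)} = E^{2} + \frac{118}{G} + 158 G$ ($f{\left(G,E \right)} = \left(158 G + E^{2}\right) + \frac{118}{G} = \left(E^{2} + 158 G\right) + \frac{118}{G} = E^{2} + \frac{118}{G} + 158 G$)
$R = -13231$ ($R = \left(-2382 - 7447\right) - 3402 = -9829 - 3402 = -13231$)
$\frac{R}{f{\left(91,-206 \right)}} = - \frac{13231}{\left(-206\right)^{2} + \frac{118}{91} + 158 \cdot 91} = - \frac{13231}{42436 + 118 \cdot \frac{1}{91} + 14378} = - \frac{13231}{42436 + \frac{118}{91} + 14378} = - \frac{13231}{\frac{5170192}{91}} = \left(-13231\right) \frac{91}{5170192} = - \frac{1204021}{5170192}$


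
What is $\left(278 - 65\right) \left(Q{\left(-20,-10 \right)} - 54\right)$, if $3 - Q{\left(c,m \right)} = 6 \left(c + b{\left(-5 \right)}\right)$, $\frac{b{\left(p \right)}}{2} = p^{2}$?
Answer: $-49203$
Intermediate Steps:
$b{\left(p \right)} = 2 p^{2}$
$Q{\left(c,m \right)} = -297 - 6 c$ ($Q{\left(c,m \right)} = 3 - 6 \left(c + 2 \left(-5\right)^{2}\right) = 3 - 6 \left(c + 2 \cdot 25\right) = 3 - 6 \left(c + 50\right) = 3 - 6 \left(50 + c\right) = 3 - \left(300 + 6 c\right) = -297 - 6 c$)
$\left(278 - 65\right) \left(Q{\left(-20,-10 \right)} - 54\right) = \left(278 - 65\right) \left(\left(-297 - -120\right) - 54\right) = 213 \left(\left(-297 + 120\right) - 54\right) = 213 \left(-177 - 54\right) = 213 \left(-231\right) = -49203$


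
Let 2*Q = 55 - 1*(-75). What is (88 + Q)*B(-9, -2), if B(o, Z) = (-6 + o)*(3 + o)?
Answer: 13770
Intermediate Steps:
Q = 65 (Q = (55 - 1*(-75))/2 = (55 + 75)/2 = (½)*130 = 65)
(88 + Q)*B(-9, -2) = (88 + 65)*(-18 + (-9)² - 3*(-9)) = 153*(-18 + 81 + 27) = 153*90 = 13770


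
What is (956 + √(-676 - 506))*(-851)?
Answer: -813556 - 851*I*√1182 ≈ -8.1356e+5 - 29258.0*I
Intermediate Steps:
(956 + √(-676 - 506))*(-851) = (956 + √(-1182))*(-851) = (956 + I*√1182)*(-851) = -813556 - 851*I*√1182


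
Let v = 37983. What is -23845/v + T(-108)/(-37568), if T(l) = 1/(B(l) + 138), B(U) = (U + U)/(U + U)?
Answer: -124517483423/198345402816 ≈ -0.62778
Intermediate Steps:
B(U) = 1 (B(U) = (2*U)/((2*U)) = (2*U)*(1/(2*U)) = 1)
T(l) = 1/139 (T(l) = 1/(1 + 138) = 1/139)
-23845/v + T(-108)/(-37568) = -23845/37983 + (1/139)/(-37568) = -23845*1/37983 + (1/139)*(-1/37568) = -23845/37983 - 1/5221952 = -124517483423/198345402816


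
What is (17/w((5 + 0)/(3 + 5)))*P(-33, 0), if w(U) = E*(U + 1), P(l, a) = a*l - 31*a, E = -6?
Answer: 0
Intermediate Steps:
P(l, a) = -31*a + a*l
w(U) = -6 - 6*U (w(U) = -6*(U + 1) = -6*(1 + U) = -6 - 6*U)
(17/w((5 + 0)/(3 + 5)))*P(-33, 0) = (17/(-6 - 6*(5 + 0)/(3 + 5)))*(0*(-31 - 33)) = (17/(-6 - 30/8))*(0*(-64)) = (17/(-6 - 30/8))*0 = (17/(-6 - 6*5/8))*0 = (17/(-6 - 15/4))*0 = (17/(-39/4))*0 = (17*(-4/39))*0 = -68/39*0 = 0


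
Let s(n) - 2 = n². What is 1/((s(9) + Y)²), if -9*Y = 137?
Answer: 81/372100 ≈ 0.00021768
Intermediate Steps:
Y = -137/9 (Y = -⅑*137 = -137/9 ≈ -15.222)
s(n) = 2 + n²
1/((s(9) + Y)²) = 1/(((2 + 9²) - 137/9)²) = 1/(((2 + 81) - 137/9)²) = 1/((83 - 137/9)²) = 1/((610/9)²) = 1/(372100/81) = 81/372100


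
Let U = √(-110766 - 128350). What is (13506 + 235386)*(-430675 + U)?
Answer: -107191562100 + 497784*I*√59779 ≈ -1.0719e+11 + 1.2171e+8*I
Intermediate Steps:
U = 2*I*√59779 (U = √(-239116) = 2*I*√59779 ≈ 489.0*I)
(13506 + 235386)*(-430675 + U) = (13506 + 235386)*(-430675 + 2*I*√59779) = 248892*(-430675 + 2*I*√59779) = -107191562100 + 497784*I*√59779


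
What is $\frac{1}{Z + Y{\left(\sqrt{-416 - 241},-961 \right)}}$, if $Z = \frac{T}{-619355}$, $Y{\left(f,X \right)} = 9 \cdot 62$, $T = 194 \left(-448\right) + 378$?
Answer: $\frac{619355}{345686624} \approx 0.0017917$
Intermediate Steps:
$T = -86534$ ($T = -86912 + 378 = -86534$)
$Y{\left(f,X \right)} = 558$
$Z = \frac{86534}{619355}$ ($Z = - \frac{86534}{-619355} = \left(-86534\right) \left(- \frac{1}{619355}\right) = \frac{86534}{619355} \approx 0.13972$)
$\frac{1}{Z + Y{\left(\sqrt{-416 - 241},-961 \right)}} = \frac{1}{\frac{86534}{619355} + 558} = \frac{1}{\frac{345686624}{619355}} = \frac{619355}{345686624}$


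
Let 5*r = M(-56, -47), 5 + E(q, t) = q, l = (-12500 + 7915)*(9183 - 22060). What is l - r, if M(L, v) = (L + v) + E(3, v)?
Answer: 59041066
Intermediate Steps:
l = 59041045 (l = -4585*(-12877) = 59041045)
E(q, t) = -5 + q
M(L, v) = -2 + L + v (M(L, v) = (L + v) + (-5 + 3) = (L + v) - 2 = -2 + L + v)
r = -21 (r = (-2 - 56 - 47)/5 = (⅕)*(-105) = -21)
l - r = 59041045 - 1*(-21) = 59041045 + 21 = 59041066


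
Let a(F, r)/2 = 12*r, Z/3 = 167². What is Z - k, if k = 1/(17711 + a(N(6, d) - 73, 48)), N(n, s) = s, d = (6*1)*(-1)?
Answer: 1578210620/18863 ≈ 83667.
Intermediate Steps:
Z = 83667 (Z = 3*167² = 3*27889 = 83667)
d = -6 (d = 6*(-1) = -6)
a(F, r) = 24*r (a(F, r) = 2*(12*r) = 24*r)
k = 1/18863 (k = 1/(17711 + 24*48) = 1/(17711 + 1152) = 1/18863 ≈ 5.3014e-5)
Z - k = 83667 - 1*1/18863 = 83667 - 1/18863 = 1578210620/18863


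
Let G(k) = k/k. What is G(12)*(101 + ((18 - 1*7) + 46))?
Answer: 158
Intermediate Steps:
G(k) = 1
G(12)*(101 + ((18 - 1*7) + 46)) = 1*(101 + ((18 - 1*7) + 46)) = 1*(101 + ((18 - 7) + 46)) = 1*(101 + (11 + 46)) = 1*(101 + 57) = 1*158 = 158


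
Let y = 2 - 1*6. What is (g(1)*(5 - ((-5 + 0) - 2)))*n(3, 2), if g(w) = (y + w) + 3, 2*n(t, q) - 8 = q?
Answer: 0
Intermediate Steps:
y = -4 (y = 2 - 6 = -4)
n(t, q) = 4 + q/2
g(w) = -1 + w (g(w) = (-4 + w) + 3 = -1 + w)
(g(1)*(5 - ((-5 + 0) - 2)))*n(3, 2) = ((-1 + 1)*(5 - ((-5 + 0) - 2)))*(4 + (½)*2) = (0*(5 - (-5 - 2)))*(4 + 1) = (0*(5 - 1*(-7)))*5 = (0*(5 + 7))*5 = (0*12)*5 = 0*5 = 0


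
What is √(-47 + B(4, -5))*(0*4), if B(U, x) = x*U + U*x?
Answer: 0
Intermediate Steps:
B(U, x) = 2*U*x (B(U, x) = U*x + U*x = 2*U*x)
√(-47 + B(4, -5))*(0*4) = √(-47 + 2*4*(-5))*(0*4) = √(-47 - 40)*0 = √(-87)*0 = (I*√87)*0 = 0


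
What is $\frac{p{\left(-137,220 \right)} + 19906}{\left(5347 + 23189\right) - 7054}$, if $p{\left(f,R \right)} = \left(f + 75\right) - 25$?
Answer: $\frac{19819}{21482} \approx 0.92259$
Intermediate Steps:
$p{\left(f,R \right)} = 50 + f$ ($p{\left(f,R \right)} = \left(75 + f\right) - 25 = 50 + f$)
$\frac{p{\left(-137,220 \right)} + 19906}{\left(5347 + 23189\right) - 7054} = \frac{\left(50 - 137\right) + 19906}{\left(5347 + 23189\right) - 7054} = \frac{-87 + 19906}{28536 - 7054} = \frac{19819}{21482}$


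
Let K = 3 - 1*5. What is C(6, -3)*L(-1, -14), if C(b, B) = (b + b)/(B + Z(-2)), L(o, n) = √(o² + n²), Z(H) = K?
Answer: -12*√197/5 ≈ -33.686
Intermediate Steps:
K = -2 (K = 3 - 5 = -2)
Z(H) = -2
L(o, n) = √(n² + o²)
C(b, B) = 2*b/(-2 + B) (C(b, B) = (b + b)/(B - 2) = (2*b)/(-2 + B) = 2*b/(-2 + B))
C(6, -3)*L(-1, -14) = (2*6/(-2 - 3))*√((-14)² + (-1)²) = (2*6/(-5))*√(196 + 1) = (2*6*(-⅕))*√197 = -12*√197/5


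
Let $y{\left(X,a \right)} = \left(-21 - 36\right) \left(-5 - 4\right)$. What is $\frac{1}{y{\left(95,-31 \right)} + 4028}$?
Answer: $\frac{1}{4541} \approx 0.00022022$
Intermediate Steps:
$y{\left(X,a \right)} = 513$ ($y{\left(X,a \right)} = \left(-57\right) \left(-9\right) = 513$)
$\frac{1}{y{\left(95,-31 \right)} + 4028} = \frac{1}{513 + 4028} = \frac{1}{4541}$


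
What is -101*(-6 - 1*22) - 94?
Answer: 2734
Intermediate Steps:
-101*(-6 - 1*22) - 94 = -101*(-6 - 22) - 94 = -101*(-28) - 94 = 2828 - 94 = 2734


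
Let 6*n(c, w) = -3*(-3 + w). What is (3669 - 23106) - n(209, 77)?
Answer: -19400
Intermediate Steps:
n(c, w) = 3/2 - w/2 (n(c, w) = (-3*(-3 + w))/6 = (9 - 3*w)/6 = 3/2 - w/2)
(3669 - 23106) - n(209, 77) = (3669 - 23106) - (3/2 - 1/2*77) = -19437 - (3/2 - 77/2) = -19437 - 1*(-37) = -19437 + 37 = -19400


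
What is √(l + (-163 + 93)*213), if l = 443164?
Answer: √428254 ≈ 654.41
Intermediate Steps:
√(l + (-163 + 93)*213) = √(443164 + (-163 + 93)*213) = √(443164 - 70*213) = √(443164 - 14910) = √428254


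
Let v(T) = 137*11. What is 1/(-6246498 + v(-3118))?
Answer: -1/6244991 ≈ -1.6013e-7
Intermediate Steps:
v(T) = 1507
1/(-6246498 + v(-3118)) = 1/(-6246498 + 1507) = 1/(-6244991) = -1/6244991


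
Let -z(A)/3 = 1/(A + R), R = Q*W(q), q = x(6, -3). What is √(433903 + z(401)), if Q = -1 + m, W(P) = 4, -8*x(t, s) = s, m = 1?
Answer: 10*√697720351/401 ≈ 658.71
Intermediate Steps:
x(t, s) = -s/8
q = 3/8 (q = -⅛*(-3) = 3/8 ≈ 0.37500)
Q = 0 (Q = -1 + 1 = 0)
R = 0 (R = 0*4 = 0)
z(A) = -3/A (z(A) = -3/(A + 0) = -3/A)
√(433903 + z(401)) = √(433903 - 3/401) = √(173995100/401) = 10*√697720351/401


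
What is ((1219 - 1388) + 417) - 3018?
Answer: -2770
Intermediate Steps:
((1219 - 1388) + 417) - 3018 = (-169 + 417) - 3018 = 248 - 3018 = -2770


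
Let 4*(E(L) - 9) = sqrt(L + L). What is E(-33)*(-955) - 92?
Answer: -8687 - 955*I*sqrt(66)/4 ≈ -8687.0 - 1939.6*I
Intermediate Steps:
E(L) = 9 + sqrt(2)*sqrt(L)/4 (E(L) = 9 + sqrt(L + L)/4 = 9 + sqrt(2*L)/4 = 9 + (sqrt(2)*sqrt(L))/4 = 9 + sqrt(2)*sqrt(L)/4)
E(-33)*(-955) - 92 = (9 + sqrt(2)*sqrt(-33)/4)*(-955) - 92 = (9 + sqrt(2)*(I*sqrt(33))/4)*(-955) - 92 = (9 + I*sqrt(66)/4)*(-955) - 92 = (-8595 - 955*I*sqrt(66)/4) - 92 = -8687 - 955*I*sqrt(66)/4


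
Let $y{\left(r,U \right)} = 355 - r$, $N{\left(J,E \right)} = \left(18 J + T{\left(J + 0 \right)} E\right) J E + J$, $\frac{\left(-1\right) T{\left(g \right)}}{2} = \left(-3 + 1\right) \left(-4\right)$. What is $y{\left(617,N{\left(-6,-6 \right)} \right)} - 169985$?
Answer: $-170247$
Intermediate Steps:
$T{\left(g \right)} = -16$ ($T{\left(g \right)} = - 2 \left(-3 + 1\right) \left(-4\right) = - 2 \left(\left(-2\right) \left(-4\right)\right) = \left(-2\right) 8 = -16$)
$N{\left(J,E \right)} = J + E J \left(- 16 E + 18 J\right)$ ($N{\left(J,E \right)} = \left(18 J - 16 E\right) J E + J = \left(- 16 E + 18 J\right) J E + J = J \left(- 16 E + 18 J\right) E + J = E J \left(- 16 E + 18 J\right) + J = J + E J \left(- 16 E + 18 J\right)$)
$y{\left(617,N{\left(-6,-6 \right)} \right)} - 169985 = \left(355 - 617\right) - 169985 = -262 - 169985 = -170247$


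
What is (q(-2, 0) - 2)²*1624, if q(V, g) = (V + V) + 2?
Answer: 25984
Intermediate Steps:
q(V, g) = 2 + 2*V (q(V, g) = 2*V + 2 = 2 + 2*V)
(q(-2, 0) - 2)²*1624 = ((2 + 2*(-2)) - 2)²*1624 = ((2 - 4) - 2)²*1624 = (-2 - 2)²*1624 = (-4)²*1624 = 16*1624 = 25984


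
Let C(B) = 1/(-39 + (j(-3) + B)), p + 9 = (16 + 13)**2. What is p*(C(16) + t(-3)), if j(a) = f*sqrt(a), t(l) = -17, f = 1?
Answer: -1885936/133 - 208*I*sqrt(3)/133 ≈ -14180.0 - 2.7088*I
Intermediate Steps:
p = 832 (p = -9 + (16 + 13)**2 = -9 + 29**2 = -9 + 841 = 832)
j(a) = sqrt(a) (j(a) = 1*sqrt(a) = sqrt(a))
C(B) = 1/(-39 + B + I*sqrt(3)) (C(B) = 1/(-39 + (sqrt(-3) + B)) = 1/(-39 + (I*sqrt(3) + B)) = 1/(-39 + (B + I*sqrt(3))) = 1/(-39 + B + I*sqrt(3)))
p*(C(16) + t(-3)) = 832*(1/(-39 + 16 + I*sqrt(3)) - 17) = 832*(1/(-23 + I*sqrt(3)) - 17) = 832*(-17 + 1/(-23 + I*sqrt(3))) = -14144 + 832/(-23 + I*sqrt(3))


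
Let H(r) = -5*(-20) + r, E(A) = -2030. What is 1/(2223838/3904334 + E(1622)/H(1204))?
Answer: -1272812884/1256478317 ≈ -1.0130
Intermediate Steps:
H(r) = 100 + r
1/(2223838/3904334 + E(1622)/H(1204)) = 1/(2223838/3904334 - 2030/(100 + 1204)) = 1/(2223838*(1/3904334) - 2030/1304) = 1/(1111919/1952167 - 2030*1/1304) = 1/(1111919/1952167 - 1015/652) = 1/(-1256478317/1272812884) = -1272812884/1256478317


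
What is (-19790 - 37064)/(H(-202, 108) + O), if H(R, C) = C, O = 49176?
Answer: -28427/24642 ≈ -1.1536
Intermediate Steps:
(-19790 - 37064)/(H(-202, 108) + O) = (-19790 - 37064)/(108 + 49176) = -56854/49284 = -56854*1/49284 = -28427/24642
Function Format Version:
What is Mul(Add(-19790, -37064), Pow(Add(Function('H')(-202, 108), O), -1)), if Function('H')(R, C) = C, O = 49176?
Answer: Rational(-28427, 24642) ≈ -1.1536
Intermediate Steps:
Mul(Add(-19790, -37064), Pow(Add(Function('H')(-202, 108), O), -1)) = Mul(Add(-19790, -37064), Pow(Add(108, 49176), -1)) = Mul(-56854, Pow(49284, -1)) = Mul(-56854, Rational(1, 49284)) = Rational(-28427, 24642)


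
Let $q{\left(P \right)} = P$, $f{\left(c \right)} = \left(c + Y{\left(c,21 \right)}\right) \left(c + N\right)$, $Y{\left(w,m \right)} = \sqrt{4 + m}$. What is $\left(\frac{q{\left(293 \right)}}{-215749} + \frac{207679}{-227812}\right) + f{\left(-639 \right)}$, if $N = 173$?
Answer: $\frac{14521090120941985}{49150211188} \approx 2.9544 \cdot 10^{5}$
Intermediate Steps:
$f{\left(c \right)} = \left(5 + c\right) \left(173 + c\right)$ ($f{\left(c \right)} = \left(c + \sqrt{4 + 21}\right) \left(c + 173\right) = \left(c + \sqrt{25}\right) \left(173 + c\right) = \left(c + 5\right) \left(173 + c\right) = \left(5 + c\right) \left(173 + c\right)$)
$\left(\frac{q{\left(293 \right)}}{-215749} + \frac{207679}{-227812}\right) + f{\left(-639 \right)} = \left(\frac{293}{-215749} + \frac{207679}{-227812}\right) + \left(865 + \left(-639\right)^{2} + 178 \left(-639\right)\right) = \left(293 \left(- \frac{1}{215749}\right) + 207679 \left(- \frac{1}{227812}\right)\right) + \left(865 + 408321 - 113742\right) = \left(- \frac{293}{215749} - \frac{207679}{227812}\right) + 295444 = - \frac{44873285487}{49150211188} + 295444 = \frac{14521090120941985}{49150211188}$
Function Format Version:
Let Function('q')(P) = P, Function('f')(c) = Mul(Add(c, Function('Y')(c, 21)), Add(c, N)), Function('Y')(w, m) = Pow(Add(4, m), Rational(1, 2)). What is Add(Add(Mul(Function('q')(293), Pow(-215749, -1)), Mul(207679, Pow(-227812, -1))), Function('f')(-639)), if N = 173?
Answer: Rational(14521090120941985, 49150211188) ≈ 2.9544e+5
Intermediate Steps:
Function('f')(c) = Mul(Add(5, c), Add(173, c)) (Function('f')(c) = Mul(Add(c, Pow(Add(4, 21), Rational(1, 2))), Add(c, 173)) = Mul(Add(c, Pow(25, Rational(1, 2))), Add(173, c)) = Mul(Add(c, 5), Add(173, c)) = Mul(Add(5, c), Add(173, c)))
Add(Add(Mul(Function('q')(293), Pow(-215749, -1)), Mul(207679, Pow(-227812, -1))), Function('f')(-639)) = Add(Add(Mul(293, Pow(-215749, -1)), Mul(207679, Pow(-227812, -1))), Add(865, Pow(-639, 2), Mul(178, -639))) = Add(Add(Mul(293, Rational(-1, 215749)), Mul(207679, Rational(-1, 227812))), Add(865, 408321, -113742)) = Add(Add(Rational(-293, 215749), Rational(-207679, 227812)), 295444) = Add(Rational(-44873285487, 49150211188), 295444) = Rational(14521090120941985, 49150211188)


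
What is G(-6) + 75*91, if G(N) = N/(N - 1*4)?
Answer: 34128/5 ≈ 6825.6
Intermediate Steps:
G(N) = N/(-4 + N) (G(N) = N/(N - 4) = N/(-4 + N))
G(-6) + 75*91 = -6/(-4 - 6) + 75*91 = -6/(-10) + 6825 = -6*(-⅒) + 6825 = ⅗ + 6825 = 34128/5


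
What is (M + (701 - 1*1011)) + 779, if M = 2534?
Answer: 3003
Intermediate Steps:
(M + (701 - 1*1011)) + 779 = (2534 + (701 - 1*1011)) + 779 = (2534 + (701 - 1011)) + 779 = (2534 - 310) + 779 = 2224 + 779 = 3003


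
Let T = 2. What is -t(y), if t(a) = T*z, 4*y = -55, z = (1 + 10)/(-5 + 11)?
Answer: -11/3 ≈ -3.6667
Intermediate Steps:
z = 11/6 ≈ 1.8333
y = -55/4 (y = (¼)*(-55) = -55/4 ≈ -13.750)
t(a) = 11/3 (t(a) = 2*(11/6) = 11/3)
-t(y) = -1*11/3 = -11/3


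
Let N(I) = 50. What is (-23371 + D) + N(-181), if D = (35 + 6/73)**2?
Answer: -117718888/5329 ≈ -22090.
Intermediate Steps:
D = 6558721/5329 (D = (35 + 6*(1/73))**2 = (35 + 6/73)**2 = (2561/73)**2 = 6558721/5329 ≈ 1230.8)
(-23371 + D) + N(-181) = (-23371 + 6558721/5329) + 50 = -117985338/5329 + 50 = -117718888/5329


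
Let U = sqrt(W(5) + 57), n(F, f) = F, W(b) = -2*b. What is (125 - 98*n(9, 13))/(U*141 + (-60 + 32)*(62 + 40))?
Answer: 720664/2407443 + 35579*sqrt(47)/2407443 ≈ 0.40067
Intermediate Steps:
U = sqrt(47) (U = sqrt(-2*5 + 57) = sqrt(-10 + 57) = sqrt(47) ≈ 6.8557)
(125 - 98*n(9, 13))/(U*141 + (-60 + 32)*(62 + 40)) = (125 - 98*9)/(sqrt(47)*141 + (-60 + 32)*(62 + 40)) = (125 - 882)/(141*sqrt(47) - 28*102) = -757/(141*sqrt(47) - 2856) = -757/(-2856 + 141*sqrt(47))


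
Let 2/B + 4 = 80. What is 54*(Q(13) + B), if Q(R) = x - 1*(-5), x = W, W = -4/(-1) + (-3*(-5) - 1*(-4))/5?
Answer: 65799/95 ≈ 692.62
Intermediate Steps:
B = 1/38 (B = 2/(-4 + 80) = 2/76 = 2*(1/76) = 1/38 ≈ 0.026316)
W = 39/5 (W = -4*(-1) + (15 + 4)*(1/5) = 4 + 19*(1/5) = 4 + 19/5 = 39/5 ≈ 7.8000)
x = 39/5 ≈ 7.8000
Q(R) = 64/5 (Q(R) = 39/5 - 1*(-5) = 39/5 + 5 = 64/5)
54*(Q(13) + B) = 54*(64/5 + 1/38) = 54*(2437/190) = 65799/95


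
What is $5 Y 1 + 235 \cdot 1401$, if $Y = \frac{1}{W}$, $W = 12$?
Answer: $\frac{3950825}{12} \approx 3.2924 \cdot 10^{5}$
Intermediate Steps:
$Y = \frac{1}{12} \approx 0.083333$
$5 Y 1 + 235 \cdot 1401 = 5 \cdot \frac{1}{12} \cdot 1 + 235 \cdot 1401 = \frac{5}{12} \cdot 1 + 329235 = \frac{5}{12} + 329235 = \frac{3950825}{12}$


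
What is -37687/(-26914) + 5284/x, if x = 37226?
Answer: 772574919/500950282 ≈ 1.5422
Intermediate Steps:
-37687/(-26914) + 5284/x = -37687/(-26914) + 5284/37226 = -37687*(-1/26914) + 5284*(1/37226) = 37687/26914 + 2642/18613 = 772574919/500950282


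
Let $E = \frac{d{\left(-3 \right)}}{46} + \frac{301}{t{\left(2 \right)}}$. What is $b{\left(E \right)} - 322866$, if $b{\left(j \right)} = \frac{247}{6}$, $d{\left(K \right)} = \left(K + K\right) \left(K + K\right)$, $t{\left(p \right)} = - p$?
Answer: $- \frac{1936949}{6} \approx -3.2283 \cdot 10^{5}$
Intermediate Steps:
$d{\left(K \right)} = 4 K^{2}$ ($d{\left(K \right)} = 2 K 2 K = 4 K^{2}$)
$E = - \frac{6887}{46}$ ($E = \frac{4 \left(-3\right)^{2}}{46} + \frac{301}{\left(-1\right) 2} = 4 \cdot 9 \cdot \frac{1}{46} + \frac{301}{-2} = 36 \cdot \frac{1}{46} + 301 \left(- \frac{1}{2}\right) = \frac{18}{23} - \frac{301}{2} = - \frac{6887}{46} \approx -149.72$)
$b{\left(j \right)} = \frac{247}{6}$ ($b{\left(j \right)} = 247 \cdot \frac{1}{6} = \frac{247}{6}$)
$b{\left(E \right)} - 322866 = \frac{247}{6} - 322866 = - \frac{1936949}{6}$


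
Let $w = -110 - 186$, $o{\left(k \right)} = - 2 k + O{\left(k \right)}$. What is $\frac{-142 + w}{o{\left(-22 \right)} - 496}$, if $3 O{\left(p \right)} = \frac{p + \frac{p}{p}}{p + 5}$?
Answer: $\frac{2482}{2559} \approx 0.96991$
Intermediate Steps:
$O{\left(p \right)} = \frac{1 + p}{3 \left(5 + p\right)}$ ($O{\left(p \right)} = \frac{\left(p + \frac{p}{p}\right) \frac{1}{p + 5}}{3} = \frac{\left(p + 1\right) \frac{1}{5 + p}}{3} = \frac{\left(1 + p\right) \frac{1}{5 + p}}{3} = \frac{\frac{1}{5 + p} \left(1 + p\right)}{3} = \frac{1 + p}{3 \left(5 + p\right)}$)
$o{\left(k \right)} = - 2 k + \frac{1 + k}{3 \left(5 + k\right)}$
$w = -296$ ($w = -110 - 186 = -296$)
$\frac{-142 + w}{o{\left(-22 \right)} - 496} = \frac{-142 - 296}{\frac{1 - 22 - - 132 \left(5 - 22\right)}{3 \left(5 - 22\right)} - 496} = - \frac{438}{\frac{1 - 22 - \left(-132\right) \left(-17\right)}{3 \left(-17\right)} - 496} = - \frac{438}{\frac{1}{3} \left(- \frac{1}{17}\right) \left(1 - 22 - 2244\right) - 496} = - \frac{438}{\frac{1}{3} \left(- \frac{1}{17}\right) \left(-2265\right) - 496} = - \frac{438}{\frac{755}{17} - 496} = - \frac{438}{- \frac{7677}{17}} = \left(-438\right) \left(- \frac{17}{7677}\right) = \frac{2482}{2559}$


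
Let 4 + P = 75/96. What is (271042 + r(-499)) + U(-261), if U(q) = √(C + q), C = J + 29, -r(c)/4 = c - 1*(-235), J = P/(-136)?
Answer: 272098 + I*√17162537/272 ≈ 2.721e+5 + 15.231*I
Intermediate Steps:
P = -103/32 (P = -4 + 75/96 = -4 + 75*(1/96) = -4 + 25/32 = -103/32 ≈ -3.2188)
J = 103/4352 (J = -103/32/(-136) = -103/32*(-1/136) = 103/4352 ≈ 0.023667)
r(c) = -940 - 4*c (r(c) = -4*(c - 1*(-235)) = -4*(c + 235) = -4*(235 + c) = -940 - 4*c)
C = 126311/4352 (C = 103/4352 + 29 = 126311/4352 ≈ 29.024)
U(q) = √(126311/4352 + q)
(271042 + r(-499)) + U(-261) = (271042 + (-940 - 4*(-499))) + √(2147287 + 73984*(-261))/272 = (271042 + (-940 + 1996)) + √(2147287 - 19309824)/272 = (271042 + 1056) + √(-17162537)/272 = 272098 + (I*√17162537)/272 = 272098 + I*√17162537/272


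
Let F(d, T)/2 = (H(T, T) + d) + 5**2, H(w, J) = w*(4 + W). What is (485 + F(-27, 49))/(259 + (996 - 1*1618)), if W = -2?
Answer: -677/363 ≈ -1.8650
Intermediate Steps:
H(w, J) = 2*w (H(w, J) = w*(4 - 2) = w*2 = 2*w)
F(d, T) = 50 + 2*d + 4*T (F(d, T) = 2*((2*T + d) + 5**2) = 2*((d + 2*T) + 25) = 2*(25 + d + 2*T) = 50 + 2*d + 4*T)
(485 + F(-27, 49))/(259 + (996 - 1*1618)) = (485 + (50 + 2*(-27) + 4*49))/(259 + (996 - 1*1618)) = (485 + (50 - 54 + 196))/(259 + (996 - 1618)) = (485 + 192)/(259 - 622) = 677/(-363) = 677*(-1/363) = -677/363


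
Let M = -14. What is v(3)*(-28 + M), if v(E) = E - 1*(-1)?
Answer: -168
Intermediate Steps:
v(E) = 1 + E (v(E) = E + 1 = 1 + E)
v(3)*(-28 + M) = (1 + 3)*(-28 - 14) = 4*(-42) = -168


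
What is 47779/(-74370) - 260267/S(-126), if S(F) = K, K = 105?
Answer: -184391177/74370 ≈ -2479.4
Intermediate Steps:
S(F) = 105
47779/(-74370) - 260267/S(-126) = 47779/(-74370) - 260267/105 = 47779*(-1/74370) - 260267*1/105 = -47779/74370 - 37181/15 = -184391177/74370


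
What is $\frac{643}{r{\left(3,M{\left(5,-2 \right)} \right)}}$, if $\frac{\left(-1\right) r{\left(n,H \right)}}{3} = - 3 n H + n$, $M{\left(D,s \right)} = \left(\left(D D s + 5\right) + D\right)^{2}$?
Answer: $\frac{643}{43191} \approx 0.014887$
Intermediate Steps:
$M{\left(D,s \right)} = \left(5 + D + s D^{2}\right)^{2}$ ($M{\left(D,s \right)} = \left(\left(D^{2} s + 5\right) + D\right)^{2} = \left(\left(s D^{2} + 5\right) + D\right)^{2} = \left(\left(5 + s D^{2}\right) + D\right)^{2} = \left(5 + D + s D^{2}\right)^{2}$)
$r{\left(n,H \right)} = - 3 n + 9 H n$ ($r{\left(n,H \right)} = - 3 \left(- 3 n H + n\right) = - 3 \left(- 3 H n + n\right) = - 3 \left(n - 3 H n\right) = - 3 n + 9 H n$)
$\frac{643}{r{\left(3,M{\left(5,-2 \right)} \right)}} = \frac{643}{3 \cdot 3 \left(-1 + 3 \left(5 + 5 - 2 \cdot 5^{2}\right)^{2}\right)} = \frac{643}{3 \cdot 3 \left(-1 + 3 \left(5 + 5 - 50\right)^{2}\right)} = \frac{643}{3 \cdot 3 \left(-1 + 3 \left(-40\right)^{2}\right)} = \frac{643}{3 \cdot 3 \left(-1 + 3 \cdot 1600\right)} = \frac{643}{3 \cdot 3 \left(-1 + 4800\right)} = \frac{643}{3 \cdot 3 \cdot 4799} = \frac{643}{43191}$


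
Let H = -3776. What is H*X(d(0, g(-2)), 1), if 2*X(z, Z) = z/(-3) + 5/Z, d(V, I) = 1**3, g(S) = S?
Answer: -26432/3 ≈ -8810.7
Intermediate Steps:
d(V, I) = 1
X(z, Z) = -z/6 + 5/(2*Z) (X(z, Z) = (z/(-3) + 5/Z)/2 = (z*(-1/3) + 5/Z)/2 = (-z/3 + 5/Z)/2 = (5/Z - z/3)/2 = -z/6 + 5/(2*Z))
H*X(d(0, g(-2)), 1) = -1888*(15 - 1*1*1)/(3*1) = -1888*(15 - 1)/3 = -1888*14/3 = -3776*7/3 = -26432/3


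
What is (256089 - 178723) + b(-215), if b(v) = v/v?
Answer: 77367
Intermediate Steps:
b(v) = 1
(256089 - 178723) + b(-215) = (256089 - 178723) + 1 = 77366 + 1 = 77367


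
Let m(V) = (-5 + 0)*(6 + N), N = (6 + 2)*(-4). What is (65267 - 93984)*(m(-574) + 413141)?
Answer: -11867903307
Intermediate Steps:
N = -32 (N = 8*(-4) = -32)
m(V) = 130 (m(V) = (-5 + 0)*(6 - 32) = -5*(-26) = 130)
(65267 - 93984)*(m(-574) + 413141) = (65267 - 93984)*(130 + 413141) = -28717*413271 = -11867903307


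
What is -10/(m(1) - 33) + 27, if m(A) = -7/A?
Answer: 109/4 ≈ 27.250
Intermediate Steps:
-10/(m(1) - 33) + 27 = -10/(-7/1 - 33) + 27 = -10/(-7*1 - 33) + 27 = -10/(-7 - 33) + 27 = -10/(-40) + 27 = -10*(-1/40) + 27 = ¼ + 27 = 109/4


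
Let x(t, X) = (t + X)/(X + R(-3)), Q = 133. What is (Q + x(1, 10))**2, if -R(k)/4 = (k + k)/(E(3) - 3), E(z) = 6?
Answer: 5784025/324 ≈ 17852.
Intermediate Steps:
R(k) = -8*k/3 (R(k) = -4*(k + k)/(6 - 3) = -4*2*k/3 = -8*k/3)
x(t, X) = (X + t)/(8 + X) (x(t, X) = (t + X)/(X - 8/3*(-3)) = (X + t)/(X + 8) = (X + t)/(8 + X))
(Q + x(1, 10))**2 = (133 + (10 + 1)/(8 + 10))**2 = (133 + 11/18)**2 = (2405/18)**2 = 5784025/324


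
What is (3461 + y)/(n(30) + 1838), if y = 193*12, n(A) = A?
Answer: 5777/1868 ≈ 3.0926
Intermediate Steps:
y = 2316
(3461 + y)/(n(30) + 1838) = (3461 + 2316)/(30 + 1838) = 5777/1868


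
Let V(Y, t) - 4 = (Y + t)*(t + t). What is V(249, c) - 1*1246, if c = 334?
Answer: 388202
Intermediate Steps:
V(Y, t) = 4 + 2*t*(Y + t) (V(Y, t) = 4 + (Y + t)*(t + t) = 4 + (Y + t)*(2*t) = 4 + 2*t*(Y + t))
V(249, c) - 1*1246 = (4 + 2*334**2 + 2*249*334) - 1*1246 = (4 + 2*111556 + 166332) - 1246 = (4 + 223112 + 166332) - 1246 = 389448 - 1246 = 388202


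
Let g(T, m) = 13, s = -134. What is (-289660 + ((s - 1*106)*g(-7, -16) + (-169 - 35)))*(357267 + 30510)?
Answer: -113612456568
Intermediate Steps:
(-289660 + ((s - 1*106)*g(-7, -16) + (-169 - 35)))*(357267 + 30510) = (-289660 + ((-134 - 1*106)*13 + (-169 - 35)))*(357267 + 30510) = (-289660 + ((-134 - 106)*13 - 204))*387777 = (-289660 + (-240*13 - 204))*387777 = (-289660 + (-3120 - 204))*387777 = (-289660 - 3324)*387777 = -292984*387777 = -113612456568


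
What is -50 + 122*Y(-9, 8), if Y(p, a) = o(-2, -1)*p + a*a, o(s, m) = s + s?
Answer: 12150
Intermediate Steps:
o(s, m) = 2*s
Y(p, a) = a**2 - 4*p (Y(p, a) = (2*(-2))*p + a*a = -4*p + a**2 = a**2 - 4*p)
-50 + 122*Y(-9, 8) = -50 + 122*(8**2 - 4*(-9)) = -50 + 122*(64 + 36) = -50 + 122*100 = -50 + 12200 = 12150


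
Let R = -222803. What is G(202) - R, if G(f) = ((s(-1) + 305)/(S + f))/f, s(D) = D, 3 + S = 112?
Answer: 6998465185/31411 ≈ 2.2280e+5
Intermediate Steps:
S = 109 (S = -3 + 112 = 109)
G(f) = 304/(f*(109 + f)) (G(f) = ((-1 + 305)/(109 + f))/f = (304/(109 + f))/f = 304/(f*(109 + f)))
G(202) - R = 304/(202*(109 + 202)) - 1*(-222803) = 304*(1/202)/311 + 222803 = 304*(1/202)*(1/311) + 222803 = 152/31411 + 222803 = 6998465185/31411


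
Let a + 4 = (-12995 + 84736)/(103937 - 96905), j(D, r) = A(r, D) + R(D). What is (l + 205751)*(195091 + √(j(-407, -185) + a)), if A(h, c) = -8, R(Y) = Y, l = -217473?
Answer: -2286856702 - 5861*I*√5053664586/1758 ≈ -2.2869e+9 - 2.37e+5*I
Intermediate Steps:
j(D, r) = -8 + D
a = 43613/7032 (a = -4 + (-12995 + 84736)/(103937 - 96905) = -4 + 71741/7032 = 43613/7032 ≈ 6.2021)
(l + 205751)*(195091 + √(j(-407, -185) + a)) = (-217473 + 205751)*(195091 + √((-8 - 407) + 43613/7032)) = -11722*(195091 + √(-415 + 43613/7032)) = -11722*(195091 + √(-2874667/7032)) = -11722*(195091 + I*√5053664586/3516) = -2286856702 - 5861*I*√5053664586/1758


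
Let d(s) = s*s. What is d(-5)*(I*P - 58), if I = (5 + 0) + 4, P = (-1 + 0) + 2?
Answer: -1225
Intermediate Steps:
P = 1 (P = -1 + 2 = 1)
d(s) = s²
I = 9 (I = 5 + 4 = 9)
d(-5)*(I*P - 58) = (-5)²*(9*1 - 58) = 25*(9 - 58) = 25*(-49) = -1225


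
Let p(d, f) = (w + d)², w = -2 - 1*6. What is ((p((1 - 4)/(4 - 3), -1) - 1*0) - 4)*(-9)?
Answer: -1053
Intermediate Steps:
w = -8 (w = -2 - 6 = -8)
p(d, f) = (-8 + d)²
((p((1 - 4)/(4 - 3), -1) - 1*0) - 4)*(-9) = (((-8 + (1 - 4)/(4 - 3))² - 1*0) - 4)*(-9) = (((-8 - 3/1)² + 0) - 4)*(-9) = (((-8 - 3*1)² + 0) - 4)*(-9) = (((-8 - 3)² + 0) - 4)*(-9) = (((-11)² + 0) - 4)*(-9) = ((121 + 0) - 4)*(-9) = (121 - 4)*(-9) = 117*(-9) = -1053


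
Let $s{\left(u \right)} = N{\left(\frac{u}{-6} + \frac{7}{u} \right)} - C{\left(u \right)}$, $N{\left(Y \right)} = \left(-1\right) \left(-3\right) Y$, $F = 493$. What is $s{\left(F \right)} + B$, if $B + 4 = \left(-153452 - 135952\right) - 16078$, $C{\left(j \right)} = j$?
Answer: $- \frac{301938301}{986} \approx -3.0623 \cdot 10^{5}$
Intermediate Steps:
$N{\left(Y \right)} = 3 Y$
$s{\left(u \right)} = \frac{21}{u} - \frac{3 u}{2}$ ($s{\left(u \right)} = 3 \left(\frac{u}{-6} + \frac{7}{u}\right) - u = 3 \left(u \left(- \frac{1}{6}\right) + \frac{7}{u}\right) - u = 3 \left(- \frac{u}{6} + \frac{7}{u}\right) - u = 3 \left(\frac{7}{u} - \frac{u}{6}\right) - u = \left(\frac{21}{u} - \frac{u}{2}\right) - u = \frac{21}{u} - \frac{3 u}{2}$)
$B = -305486$ ($B = -4 - 305482 = -305486$)
$s{\left(F \right)} + B = \left(\frac{21}{493} - \frac{1479}{2}\right) - 305486 = - \frac{729105}{986} - 305486 = - \frac{301938301}{986}$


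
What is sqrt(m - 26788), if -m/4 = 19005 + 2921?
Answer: 2*I*sqrt(28623) ≈ 338.37*I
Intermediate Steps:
m = -87704 (m = -4*(19005 + 2921) = -4*21926 = -87704)
sqrt(m - 26788) = sqrt(-87704 - 26788) = sqrt(-114492) = 2*I*sqrt(28623)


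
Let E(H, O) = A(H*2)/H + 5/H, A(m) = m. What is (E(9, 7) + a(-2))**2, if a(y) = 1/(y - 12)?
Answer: 97969/15876 ≈ 6.1709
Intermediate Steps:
a(y) = 1/(-12 + y)
E(H, O) = 2 + 5/H (E(H, O) = (H*2)/H + 5/H = (2*H)/H + 5/H = 2 + 5/H)
(E(9, 7) + a(-2))**2 = ((2 + 5/9) + 1/(-12 - 2))**2 = ((2 + 5*(1/9)) + 1/(-14))**2 = ((2 + 5/9) - 1/14)**2 = (23/9 - 1/14)**2 = (313/126)**2 = 97969/15876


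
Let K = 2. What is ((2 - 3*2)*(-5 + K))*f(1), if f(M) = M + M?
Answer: 24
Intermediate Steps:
f(M) = 2*M
((2 - 3*2)*(-5 + K))*f(1) = ((2 - 3*2)*(-5 + 2))*(2*1) = ((2 - 6)*(-3))*2 = -4*(-3)*2 = 12*2 = 24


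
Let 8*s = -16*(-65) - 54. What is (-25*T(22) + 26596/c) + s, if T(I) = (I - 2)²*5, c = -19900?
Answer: -992573921/19900 ≈ -49878.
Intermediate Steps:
T(I) = 5*(-2 + I)² (T(I) = (-2 + I)²*5 = 5*(-2 + I)²)
s = 493/4 (s = (-16*(-65) - 54)/8 = (1040 - 54)/8 = (⅛)*986 = 493/4 ≈ 123.25)
(-25*T(22) + 26596/c) + s = (-125*(-2 + 22)² + 26596/(-19900)) + 493/4 = (-125*20² + 26596*(-1/19900)) + 493/4 = (-125*400 - 6649/4975) + 493/4 = (-25*2000 - 6649/4975) + 493/4 = (-50000 - 6649/4975) + 493/4 = -248756649/4975 + 493/4 = -992573921/19900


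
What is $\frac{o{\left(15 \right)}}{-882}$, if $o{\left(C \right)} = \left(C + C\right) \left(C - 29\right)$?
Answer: $\frac{10}{21} \approx 0.47619$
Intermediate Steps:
$o{\left(C \right)} = 2 C \left(-29 + C\right)$
$\frac{o{\left(15 \right)}}{-882} = \frac{2 \cdot 15 \left(-29 + 15\right)}{-882} = 2 \cdot 15 \left(-14\right) \left(- \frac{1}{882}\right) = \left(-420\right) \left(- \frac{1}{882}\right) = \frac{10}{21}$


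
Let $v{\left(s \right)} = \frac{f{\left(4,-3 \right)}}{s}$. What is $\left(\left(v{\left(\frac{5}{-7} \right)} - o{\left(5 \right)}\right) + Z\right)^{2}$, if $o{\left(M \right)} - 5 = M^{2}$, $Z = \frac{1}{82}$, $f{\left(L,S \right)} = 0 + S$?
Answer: $\frac{111788329}{168100} \approx 665.01$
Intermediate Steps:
$f{\left(L,S \right)} = S$
$Z = \frac{1}{82} \approx 0.012195$
$v{\left(s \right)} = - \frac{3}{s}$
$o{\left(M \right)} = 5 + M^{2}$
$\left(\left(v{\left(\frac{5}{-7} \right)} - o{\left(5 \right)}\right) + Z\right)^{2} = \left(\left(- \frac{3}{5 \frac{1}{-7}} - \left(5 + 5^{2}\right)\right) + \frac{1}{82}\right)^{2} = \left(\left(- \frac{3}{5 \left(- \frac{1}{7}\right)} - \left(5 + 25\right)\right) + \frac{1}{82}\right)^{2} = \left(\left(- \frac{3}{- \frac{5}{7}} - 30\right) + \frac{1}{82}\right)^{2} = \left(\left(\left(-3\right) \left(- \frac{7}{5}\right) - 30\right) + \frac{1}{82}\right)^{2} = \left(\left(\frac{21}{5} - 30\right) + \frac{1}{82}\right)^{2} = \left(- \frac{129}{5} + \frac{1}{82}\right)^{2} = \left(- \frac{10573}{410}\right)^{2} = \frac{111788329}{168100}$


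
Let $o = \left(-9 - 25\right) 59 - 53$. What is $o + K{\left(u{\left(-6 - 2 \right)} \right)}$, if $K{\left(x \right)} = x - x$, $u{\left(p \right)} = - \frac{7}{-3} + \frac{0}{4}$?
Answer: $-2059$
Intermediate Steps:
$u{\left(p \right)} = \frac{7}{3}$ ($u{\left(p \right)} = \left(-7\right) \left(- \frac{1}{3}\right) + 0 \cdot \frac{1}{4} = \frac{7}{3} + 0 = \frac{7}{3}$)
$K{\left(x \right)} = 0$
$o = -2059$ ($o = \left(-9 - 25\right) 59 - 53 = \left(-34\right) 59 - 53 = -2006 - 53 = -2059$)
$o + K{\left(u{\left(-6 - 2 \right)} \right)} = -2059 + 0 = -2059$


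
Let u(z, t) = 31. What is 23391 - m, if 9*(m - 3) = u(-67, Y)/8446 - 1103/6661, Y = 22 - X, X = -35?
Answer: 11842037701999/506329254 ≈ 23388.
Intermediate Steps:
Y = 57 (Y = 22 - 1*(-35) = 22 + 35 = 57)
m = 1509878315/506329254 (m = 3 + (31/8446 - 1103/6661)/9 = 3 + (⅑)*(-9109447/56258806) = 3 - 9109447/506329254 = 1509878315/506329254 ≈ 2.9820)
23391 - m = 23391 - 1*1509878315/506329254 = 23391 - 1509878315/506329254 = 11842037701999/506329254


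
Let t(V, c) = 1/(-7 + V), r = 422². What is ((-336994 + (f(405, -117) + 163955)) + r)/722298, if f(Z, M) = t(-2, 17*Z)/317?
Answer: 7196692/1030358097 ≈ 0.0069847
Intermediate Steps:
r = 178084
f(Z, M) = -1/2853 (f(Z, M) = 1/(-7 - 2*317) = (1/317)/(-9) = -⅑*1/317 = -1/2853)
((-336994 + (f(405, -117) + 163955)) + r)/722298 = ((-336994 + (-1/2853 + 163955)) + 178084)/722298 = ((-336994 + 467763614/2853) + 178084)*(1/722298) = (-493680268/2853 + 178084)*(1/722298) = (14393384/2853)*(1/722298) = 7196692/1030358097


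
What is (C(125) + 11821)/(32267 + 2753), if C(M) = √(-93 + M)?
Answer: 11821/35020 + √2/8755 ≈ 0.33771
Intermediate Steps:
(C(125) + 11821)/(32267 + 2753) = (√(-93 + 125) + 11821)/(32267 + 2753) = (√32 + 11821)/35020 = (4*√2 + 11821)*(1/35020) = (11821 + 4*√2)*(1/35020) = 11821/35020 + √2/8755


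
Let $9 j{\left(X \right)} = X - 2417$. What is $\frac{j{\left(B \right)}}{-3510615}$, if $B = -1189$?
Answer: $\frac{1202}{10531845} \approx 0.00011413$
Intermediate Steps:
$j{\left(X \right)} = - \frac{2417}{9} + \frac{X}{9}$ ($j{\left(X \right)} = \frac{X - 2417}{9} = \frac{-2417 + X}{9} = - \frac{2417}{9} + \frac{X}{9}$)
$\frac{j{\left(B \right)}}{-3510615} = \frac{- \frac{2417}{9} + \frac{1}{9} \left(-1189\right)}{-3510615} = \left(- \frac{2417}{9} - \frac{1189}{9}\right) \left(- \frac{1}{3510615}\right) = \left(- \frac{1202}{3}\right) \left(- \frac{1}{3510615}\right) = \frac{1202}{10531845}$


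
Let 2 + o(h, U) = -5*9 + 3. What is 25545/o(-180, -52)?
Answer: -25545/44 ≈ -580.57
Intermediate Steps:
o(h, U) = -44 (o(h, U) = -2 + (-5*9 + 3) = -2 + (-45 + 3) = -2 - 42 = -44)
25545/o(-180, -52) = 25545/(-44) = 25545*(-1/44) = -25545/44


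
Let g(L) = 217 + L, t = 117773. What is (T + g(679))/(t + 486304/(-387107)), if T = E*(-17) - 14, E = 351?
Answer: -93735195/2170965067 ≈ -0.043177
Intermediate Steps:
T = -5981 (T = 351*(-17) - 14 = -5967 - 14 = -5981)
(T + g(679))/(t + 486304/(-387107)) = (-5981 + (217 + 679))/(117773 + 486304/(-387107)) = (-5981 + 896)/(117773 + 486304*(-1/387107)) = -5085/(117773 - 69472/55301) = -5085/6512895201/55301 = -5085*55301/6512895201 = -93735195/2170965067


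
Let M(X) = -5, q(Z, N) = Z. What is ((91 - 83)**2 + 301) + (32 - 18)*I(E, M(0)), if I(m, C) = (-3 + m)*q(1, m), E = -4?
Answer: 267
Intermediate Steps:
I(m, C) = -3 + m (I(m, C) = (-3 + m)*1 = -3 + m)
((91 - 83)**2 + 301) + (32 - 18)*I(E, M(0)) = ((91 - 83)**2 + 301) + (32 - 18)*(-3 - 4) = (8**2 + 301) + 14*(-7) = (64 + 301) - 98 = 365 - 98 = 267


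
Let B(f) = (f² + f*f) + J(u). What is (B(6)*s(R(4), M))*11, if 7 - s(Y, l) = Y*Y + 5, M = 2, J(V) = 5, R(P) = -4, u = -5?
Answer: -11858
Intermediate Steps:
s(Y, l) = 2 - Y² (s(Y, l) = 7 - (Y*Y + 5) = 7 - (Y² + 5) = 7 - (5 + Y²) = 7 + (-5 - Y²) = 2 - Y²)
B(f) = 5 + 2*f² (B(f) = (f² + f*f) + 5 = (f² + f²) + 5 = 2*f² + 5 = 5 + 2*f²)
(B(6)*s(R(4), M))*11 = ((5 + 2*6²)*(2 - 1*(-4)²))*11 = ((5 + 2*36)*(2 - 1*16))*11 = ((5 + 72)*(2 - 16))*11 = (77*(-14))*11 = -1078*11 = -11858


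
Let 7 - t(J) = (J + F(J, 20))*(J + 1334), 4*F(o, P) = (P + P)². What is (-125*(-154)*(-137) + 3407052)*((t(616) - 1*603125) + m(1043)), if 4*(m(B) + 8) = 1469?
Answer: -3978273227335/2 ≈ -1.9891e+12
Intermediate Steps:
F(o, P) = P² (F(o, P) = (P + P)²/4 = (2*P)²/4 = (4*P²)/4 = P²)
t(J) = 7 - (400 + J)*(1334 + J) (t(J) = 7 - (J + 20²)*(J + 1334) = 7 - (J + 400)*(1334 + J) = 7 - (400 + J)*(1334 + J))
m(B) = 1437/4 (m(B) = -8 + (¼)*1469 = -8 + 1469/4 = 1437/4)
(-125*(-154)*(-137) + 3407052)*((t(616) - 1*603125) + m(1043)) = (-125*(-154)*(-137) + 3407052)*(((-533593 - 1*616² - 1734*616) - 1*603125) + 1437/4) = (19250*(-137) + 3407052)*(((-533593 - 1*379456 - 1068144) - 603125) + 1437/4) = (-2637250 + 3407052)*(((-533593 - 379456 - 1068144) - 603125) + 1437/4) = 769802*((-1981193 - 603125) + 1437/4) = 769802*(-2584318 + 1437/4) = 769802*(-10335835/4) = -3978273227335/2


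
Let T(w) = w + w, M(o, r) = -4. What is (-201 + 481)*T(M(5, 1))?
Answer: -2240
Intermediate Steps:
T(w) = 2*w
(-201 + 481)*T(M(5, 1)) = (-201 + 481)*(2*(-4)) = 280*(-8) = -2240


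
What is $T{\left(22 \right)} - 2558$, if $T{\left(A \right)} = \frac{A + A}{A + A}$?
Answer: $-2557$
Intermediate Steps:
$T{\left(A \right)} = 1$ ($T{\left(A \right)} = \frac{2 A}{2 A} = 2 A \frac{1}{2 A} = 1$)
$T{\left(22 \right)} - 2558 = 1 - 2558 = -2557$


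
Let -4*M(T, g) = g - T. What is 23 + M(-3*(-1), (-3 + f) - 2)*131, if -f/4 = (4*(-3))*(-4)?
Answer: 6573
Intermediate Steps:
f = -192 (f = -4*4*(-3)*(-4) = -(-48)*(-4) = -4*48 = -192)
M(T, g) = -g/4 + T/4 (M(T, g) = -(g - T)/4 = -g/4 + T/4)
23 + M(-3*(-1), (-3 + f) - 2)*131 = 23 + (-((-3 - 192) - 2)/4 + (-3*(-1))/4)*131 = 23 + (-(-195 - 2)/4 + (¼)*3)*131 = 23 + (-¼*(-197) + ¾)*131 = 23 + (197/4 + ¾)*131 = 23 + 50*131 = 23 + 6550 = 6573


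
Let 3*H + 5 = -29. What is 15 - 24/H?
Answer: 291/17 ≈ 17.118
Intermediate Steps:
H = -34/3 (H = -5/3 + (1/3)*(-29) = -5/3 - 29/3 = -34/3 ≈ -11.333)
15 - 24/H = 15 - 24/(-34/3) = 15 - 3/34*(-24) = 15 + 36/17 = 291/17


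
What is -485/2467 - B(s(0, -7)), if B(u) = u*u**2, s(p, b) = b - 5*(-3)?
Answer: -1263589/2467 ≈ -512.20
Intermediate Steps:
s(p, b) = 15 + b (s(p, b) = b + 15 = 15 + b)
B(u) = u**3
-485/2467 - B(s(0, -7)) = -485/2467 - (15 - 7)**3 = -485*1/2467 - 1*8**3 = -485/2467 - 1*512 = -485/2467 - 512 = -1263589/2467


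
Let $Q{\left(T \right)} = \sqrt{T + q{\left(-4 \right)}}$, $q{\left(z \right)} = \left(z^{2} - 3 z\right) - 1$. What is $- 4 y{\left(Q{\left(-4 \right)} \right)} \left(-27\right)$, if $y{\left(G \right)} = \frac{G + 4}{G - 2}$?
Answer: $\frac{3348}{19} + \frac{648 \sqrt{23}}{19} \approx 339.77$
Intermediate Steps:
$q{\left(z \right)} = -1 + z^{2} - 3 z$
$Q{\left(T \right)} = \sqrt{27 + T}$ ($Q{\left(T \right)} = \sqrt{T - \left(-11 - 16\right)} = \sqrt{T + \left(-1 + 16 + 12\right)} = \sqrt{T + 27} = \sqrt{27 + T}$)
$y{\left(G \right)} = \frac{4 + G}{-2 + G}$
$- 4 y{\left(Q{\left(-4 \right)} \right)} \left(-27\right) = - 4 \frac{4 + \sqrt{27 - 4}}{-2 + \sqrt{27 - 4}} \left(-27\right) = - 4 \frac{4 + \sqrt{23}}{-2 + \sqrt{23}} \left(-27\right) = - \frac{4 \left(4 + \sqrt{23}\right)}{-2 + \sqrt{23}} \left(-27\right) = \frac{108 \left(4 + \sqrt{23}\right)}{-2 + \sqrt{23}}$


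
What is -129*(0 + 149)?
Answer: -19221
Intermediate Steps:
-129*(0 + 149) = -129*149 = -19221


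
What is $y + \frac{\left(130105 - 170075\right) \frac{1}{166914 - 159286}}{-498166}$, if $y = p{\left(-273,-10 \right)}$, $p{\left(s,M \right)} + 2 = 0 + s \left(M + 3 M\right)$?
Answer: $\frac{20744255963817}{1900005124} \approx 10918.0$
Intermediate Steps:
$p{\left(s,M \right)} = -2 + 4 M s$ ($p{\left(s,M \right)} = -2 + \left(0 + s \left(M + 3 M\right)\right) = -2 + \left(0 + s 4 M\right) = -2 + \left(0 + 4 M s\right) = -2 + 4 M s$)
$y = 10918$ ($y = -2 + 4 \left(-10\right) \left(-273\right) = -2 + 10920 = 10918$)
$y + \frac{\left(130105 - 170075\right) \frac{1}{166914 - 159286}}{-498166} = 10918 + \frac{\left(130105 - 170075\right) \frac{1}{166914 - 159286}}{-498166} = 10918 + - \frac{39970}{7628} \left(- \frac{1}{498166}\right) = 10918 + \left(-39970\right) \frac{1}{7628} \left(- \frac{1}{498166}\right) = 10918 - - \frac{19985}{1900005124} = 10918 + \frac{19985}{1900005124} = \frac{20744255963817}{1900005124}$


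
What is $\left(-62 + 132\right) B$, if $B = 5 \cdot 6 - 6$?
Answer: $1680$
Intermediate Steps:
$B = 24$ ($B = 30 - 6 = 24$)
$\left(-62 + 132\right) B = \left(-62 + 132\right) 24 = 70 \cdot 24 = 1680$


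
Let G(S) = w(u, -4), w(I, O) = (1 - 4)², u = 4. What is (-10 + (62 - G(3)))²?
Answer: 1849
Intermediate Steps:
w(I, O) = 9 (w(I, O) = (-3)² = 9)
G(S) = 9
(-10 + (62 - G(3)))² = (-10 + (62 - 1*9))² = (-10 + (62 - 9))² = (-10 + 53)² = 43² = 1849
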